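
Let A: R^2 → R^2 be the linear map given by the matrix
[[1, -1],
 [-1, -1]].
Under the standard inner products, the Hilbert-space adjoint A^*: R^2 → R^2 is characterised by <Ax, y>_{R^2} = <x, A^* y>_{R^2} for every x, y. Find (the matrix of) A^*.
A^* = A^T =
[[1, -1],
 [-1, -1]]

For real matrices with standard dot products, the defining identity <Ax, y> = <x, A^* y> gives (Ax)^T y = x^T (A^*) y, i.e. x^T A^T y = x^T (A^*) y. Since this holds for all x, y, we must have A^* = A^T. Therefore
A^* =
[[1, -1],
 [-1, -1]].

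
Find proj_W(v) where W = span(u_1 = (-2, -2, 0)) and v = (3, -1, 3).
proj_W(v) = (1, 1, 0)

Set up U = [u_1 | ... | u_1] ∈ R^(3×1). The projector onto W = col(U) is P = U (U^T U)^(-1) U^T.
Compute U^T U =
  [8],
and U^T v = (-4).
Solve U^T U · c = U^T v for the coefficients: c = (-1/2). The projection is proj_W(v) = U c.
Check: (v - proj_W(v)) · u_1 = 0  (should be 0).
Result: proj_W(v) = (1, 1, 0).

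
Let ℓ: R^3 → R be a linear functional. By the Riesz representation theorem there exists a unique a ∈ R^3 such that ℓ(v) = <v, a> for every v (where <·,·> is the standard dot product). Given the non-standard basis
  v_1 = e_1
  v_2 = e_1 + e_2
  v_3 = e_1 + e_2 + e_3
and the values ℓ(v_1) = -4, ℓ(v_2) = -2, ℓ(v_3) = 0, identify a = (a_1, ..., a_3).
a = (-4, 2, 2)

Write a = (a_1, ..., a_3) in the standard basis. For each basis vector v_i, ℓ(v_i) = <v_i, a> is a linear equation in the a_j's. Collect the n equations into a matrix system V a = ℓ, where row i of V is v_i (expressed in the standard basis). Since V is invertible (lower-triangular with 1s on the diagonal, up to permutation), solve by back-substitution:
  V =
[[1, 0, 0],
 [1, 1, 0],
 [1, 1, 1]]
  V a = (-4, -2, 0)
Solving gives a = (-4, 2, 2).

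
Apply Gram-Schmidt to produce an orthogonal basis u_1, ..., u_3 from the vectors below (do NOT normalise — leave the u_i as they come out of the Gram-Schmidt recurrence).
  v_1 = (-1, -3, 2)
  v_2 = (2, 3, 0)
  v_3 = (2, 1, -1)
Orthogonal basis:
  u_1 = (-1, -3, 2)
  u_2 = (17/14, 9/14, 11/7)
  u_3 = (66/61, -44/61, -33/61)

Apply the Gram-Schmidt recurrence
  u_1 = v_1
  u_i = v_i − Σ_{j<i} ((v_i · u_j) / (u_j · u_j)) · u_j.

Step by step this gives:
  u_1 = (-1, -3, 2)
  u_2 = (17/14, 9/14, 11/7)
  u_3 = (66/61, -44/61, -33/61)

Orthogonality check:
  u_2 · u_1 = 0 (should be 0)
  u_3 · u_1 = 0 (should be 0)
  u_3 · u_2 = 0 (should be 0)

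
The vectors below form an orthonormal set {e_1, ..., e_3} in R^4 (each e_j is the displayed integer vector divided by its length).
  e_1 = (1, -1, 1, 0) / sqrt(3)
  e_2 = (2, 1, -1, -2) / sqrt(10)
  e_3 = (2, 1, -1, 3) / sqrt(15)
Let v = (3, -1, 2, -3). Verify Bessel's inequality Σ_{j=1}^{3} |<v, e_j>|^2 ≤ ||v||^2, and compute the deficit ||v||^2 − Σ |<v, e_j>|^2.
Σ |<v, e_j>|^2 = 45/2; ||v||^2 = 23; deficit = 1/2

Write each e_j = u_j / sqrt(<u_j, u_j>) where u_j is the displayed integer vector. Then <v, e_j> = <v, u_j> / sqrt(<u_j, u_j>), so |<v, e_j>|^2 = <v, u_j>^2 / <u_j, u_j>.
Coefficients: <v, e_1> = 6/sqrt(3), <v, e_2> = 9/sqrt(10), <v, e_3> = -6/sqrt(15).
Square and sum: Σ |<v, e_j>|^2 = 45/2.
Compute ||v||^2 = v·v = 23.
Deficit = 23 − 45/2 = 1/2 ≥ 0, confirming Bessel's inequality. (The deficit equals ||v − Σ <v,e_j> e_j||^2, the squared distance from v to span{e_j}.)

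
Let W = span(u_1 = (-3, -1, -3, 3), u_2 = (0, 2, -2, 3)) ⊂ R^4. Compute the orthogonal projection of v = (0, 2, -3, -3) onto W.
proj_W(v) = (141/307, 155/307, 33/307, 21/307)

Set up U = [u_1 | ... | u_2] ∈ R^(4×2). The projector onto W = col(U) is P = U (U^T U)^(-1) U^T.
Compute U^T U =
  [28, 13]
  [13, 17],
and U^T v = (-2, 1).
Solve U^T U · c = U^T v for the coefficients: c = (-47/307, 54/307). The projection is proj_W(v) = U c.
Check: (v - proj_W(v)) · u_1 = 0  (should be 0).
Check: (v - proj_W(v)) · u_2 = 0  (should be 0).
Result: proj_W(v) = (141/307, 155/307, 33/307, 21/307).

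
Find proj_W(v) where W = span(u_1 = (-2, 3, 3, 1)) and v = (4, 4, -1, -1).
proj_W(v) = (0, 0, 0, 0)

Set up U = [u_1 | ... | u_1] ∈ R^(4×1). The projector onto W = col(U) is P = U (U^T U)^(-1) U^T.
Compute U^T U =
  [23],
and U^T v = (0).
Solve U^T U · c = U^T v for the coefficients: c = (0). The projection is proj_W(v) = U c.
Check: (v - proj_W(v)) · u_1 = 0  (should be 0).
Result: proj_W(v) = (0, 0, 0, 0).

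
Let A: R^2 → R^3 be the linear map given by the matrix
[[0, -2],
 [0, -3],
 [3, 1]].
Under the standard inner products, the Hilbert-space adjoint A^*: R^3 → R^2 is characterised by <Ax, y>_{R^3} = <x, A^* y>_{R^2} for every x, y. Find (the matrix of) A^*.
A^* = A^T =
[[0, 0, 3],
 [-2, -3, 1]]

For real matrices with standard dot products, the defining identity <Ax, y> = <x, A^* y> gives (Ax)^T y = x^T (A^*) y, i.e. x^T A^T y = x^T (A^*) y. Since this holds for all x, y, we must have A^* = A^T. Therefore
A^* =
[[0, 0, 3],
 [-2, -3, 1]].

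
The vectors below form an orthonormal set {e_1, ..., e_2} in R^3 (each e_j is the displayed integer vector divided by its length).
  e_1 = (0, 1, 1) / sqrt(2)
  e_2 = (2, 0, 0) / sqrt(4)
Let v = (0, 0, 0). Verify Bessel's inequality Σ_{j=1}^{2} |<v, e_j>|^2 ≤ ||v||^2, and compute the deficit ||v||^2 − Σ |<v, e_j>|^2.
Σ |<v, e_j>|^2 = 0; ||v||^2 = 0; deficit = 0

Write each e_j = u_j / sqrt(<u_j, u_j>) where u_j is the displayed integer vector. Then <v, e_j> = <v, u_j> / sqrt(<u_j, u_j>), so |<v, e_j>|^2 = <v, u_j>^2 / <u_j, u_j>.
Coefficients: <v, e_1> = 0/sqrt(2), <v, e_2> = 0/sqrt(4).
Square and sum: Σ |<v, e_j>|^2 = 0.
Compute ||v||^2 = v·v = 0.
Deficit = 0 − 0 = 0 ≥ 0, confirming Bessel's inequality. (The deficit equals ||v − Σ <v,e_j> e_j||^2, the squared distance from v to span{e_j}.)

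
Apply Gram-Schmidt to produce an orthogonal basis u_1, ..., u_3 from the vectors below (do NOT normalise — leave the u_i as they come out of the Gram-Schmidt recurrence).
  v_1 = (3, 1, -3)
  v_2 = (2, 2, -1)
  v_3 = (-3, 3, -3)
Orthogonal basis:
  u_1 = (3, 1, -3)
  u_2 = (5/19, 27/19, 14/19)
  u_3 = (-18/5, 54/25, -72/25)

Apply the Gram-Schmidt recurrence
  u_1 = v_1
  u_i = v_i − Σ_{j<i} ((v_i · u_j) / (u_j · u_j)) · u_j.

Step by step this gives:
  u_1 = (3, 1, -3)
  u_2 = (5/19, 27/19, 14/19)
  u_3 = (-18/5, 54/25, -72/25)

Orthogonality check:
  u_2 · u_1 = 0 (should be 0)
  u_3 · u_1 = 0 (should be 0)
  u_3 · u_2 = 0 (should be 0)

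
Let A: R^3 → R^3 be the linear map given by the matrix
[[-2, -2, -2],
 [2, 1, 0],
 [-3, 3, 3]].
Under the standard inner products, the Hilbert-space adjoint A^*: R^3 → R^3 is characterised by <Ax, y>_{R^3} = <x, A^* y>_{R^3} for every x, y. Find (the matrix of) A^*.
A^* = A^T =
[[-2, 2, -3],
 [-2, 1, 3],
 [-2, 0, 3]]

For real matrices with standard dot products, the defining identity <Ax, y> = <x, A^* y> gives (Ax)^T y = x^T (A^*) y, i.e. x^T A^T y = x^T (A^*) y. Since this holds for all x, y, we must have A^* = A^T. Therefore
A^* =
[[-2, 2, -3],
 [-2, 1, 3],
 [-2, 0, 3]].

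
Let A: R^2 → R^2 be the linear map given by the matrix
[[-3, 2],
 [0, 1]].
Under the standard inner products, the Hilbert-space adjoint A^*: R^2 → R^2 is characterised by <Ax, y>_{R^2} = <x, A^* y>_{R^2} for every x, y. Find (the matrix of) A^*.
A^* = A^T =
[[-3, 0],
 [2, 1]]

For real matrices with standard dot products, the defining identity <Ax, y> = <x, A^* y> gives (Ax)^T y = x^T (A^*) y, i.e. x^T A^T y = x^T (A^*) y. Since this holds for all x, y, we must have A^* = A^T. Therefore
A^* =
[[-3, 0],
 [2, 1]].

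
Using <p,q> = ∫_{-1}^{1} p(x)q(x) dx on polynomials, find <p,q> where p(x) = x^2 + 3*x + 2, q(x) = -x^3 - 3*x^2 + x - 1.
<p,q> = -136/15

Expand the product: p(x)·q(x) = -x^5 - 6*x^4 - 10*x^3 - 4*x^2 - x - 2.
∫_{-1}^{1} of each monomial x^k gives [2/(k+1) if k even, 0 if k odd]. Integrating term-by-term (or equivalently evaluating the antiderivative F(x) = -x^6/6 - 6*x^5/5 - 5*x^4/2 - 4*x^3/3 - x^2/2 - 2*x at the endpoints):
  F(1) − F(−1) = -77/10 − (41/30) = -136/15.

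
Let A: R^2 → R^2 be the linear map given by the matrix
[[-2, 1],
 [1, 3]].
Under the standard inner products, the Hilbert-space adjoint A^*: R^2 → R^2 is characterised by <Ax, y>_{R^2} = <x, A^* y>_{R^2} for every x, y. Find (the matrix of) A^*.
A^* = A^T =
[[-2, 1],
 [1, 3]]

For real matrices with standard dot products, the defining identity <Ax, y> = <x, A^* y> gives (Ax)^T y = x^T (A^*) y, i.e. x^T A^T y = x^T (A^*) y. Since this holds for all x, y, we must have A^* = A^T. Therefore
A^* =
[[-2, 1],
 [1, 3]].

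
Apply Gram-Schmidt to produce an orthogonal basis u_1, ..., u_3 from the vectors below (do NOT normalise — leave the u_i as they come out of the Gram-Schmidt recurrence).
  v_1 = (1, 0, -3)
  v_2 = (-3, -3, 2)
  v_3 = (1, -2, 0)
Orthogonal basis:
  u_1 = (1, 0, -3)
  u_2 = (-21/10, -3, -7/10)
  u_3 = (207/139, -161/139, 69/139)

Apply the Gram-Schmidt recurrence
  u_1 = v_1
  u_i = v_i − Σ_{j<i} ((v_i · u_j) / (u_j · u_j)) · u_j.

Step by step this gives:
  u_1 = (1, 0, -3)
  u_2 = (-21/10, -3, -7/10)
  u_3 = (207/139, -161/139, 69/139)

Orthogonality check:
  u_2 · u_1 = 0 (should be 0)
  u_3 · u_1 = 0 (should be 0)
  u_3 · u_2 = 0 (should be 0)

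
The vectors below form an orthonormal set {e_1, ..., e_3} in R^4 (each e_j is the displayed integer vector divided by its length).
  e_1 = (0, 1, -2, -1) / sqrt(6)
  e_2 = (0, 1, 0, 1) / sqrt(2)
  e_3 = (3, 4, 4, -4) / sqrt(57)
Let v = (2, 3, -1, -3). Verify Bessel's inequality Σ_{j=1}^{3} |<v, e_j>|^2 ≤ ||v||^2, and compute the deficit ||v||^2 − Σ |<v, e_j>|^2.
Σ |<v, e_j>|^2 = 428/19; ||v||^2 = 23; deficit = 9/19

Write each e_j = u_j / sqrt(<u_j, u_j>) where u_j is the displayed integer vector. Then <v, e_j> = <v, u_j> / sqrt(<u_j, u_j>), so |<v, e_j>|^2 = <v, u_j>^2 / <u_j, u_j>.
Coefficients: <v, e_1> = 8/sqrt(6), <v, e_2> = 0/sqrt(2), <v, e_3> = 26/sqrt(57).
Square and sum: Σ |<v, e_j>|^2 = 428/19.
Compute ||v||^2 = v·v = 23.
Deficit = 23 − 428/19 = 9/19 ≥ 0, confirming Bessel's inequality. (The deficit equals ||v − Σ <v,e_j> e_j||^2, the squared distance from v to span{e_j}.)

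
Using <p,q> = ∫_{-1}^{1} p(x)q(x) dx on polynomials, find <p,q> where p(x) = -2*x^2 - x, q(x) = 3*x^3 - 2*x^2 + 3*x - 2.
<p,q> = 16/15

Expand the product: p(x)·q(x) = -6*x^5 + x^4 - 4*x^3 + x^2 + 2*x.
∫_{-1}^{1} of each monomial x^k gives [2/(k+1) if k even, 0 if k odd]. Integrating term-by-term (or equivalently evaluating the antiderivative F(x) = -x^6 + x^5/5 - x^4 + x^3/3 + x^2 at the endpoints):
  F(1) − F(−1) = -7/15 − (-23/15) = 16/15.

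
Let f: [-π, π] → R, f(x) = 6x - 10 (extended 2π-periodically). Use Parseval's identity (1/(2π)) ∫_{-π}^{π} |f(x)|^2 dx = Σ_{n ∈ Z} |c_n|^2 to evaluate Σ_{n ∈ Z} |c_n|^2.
Σ |c_n|^2 = 12π^2 + 100

Expand and integrate term by term over [-π, π]:
  ∫ (6x)^2 dx = 36·(2π^3/3); ∫ 2·6·(-10)·x dx = 0 (odd integrand); ∫ (-10)^2 dx = 100·2π.
So (1/(2π)) ∫_{-π}^{π} (6x - 10)^2 dx = 36π^2/3 + 100 = 12π^2 + 100.
Parseval ⇒ Σ |c_n|^2 = 12π^2 + 100.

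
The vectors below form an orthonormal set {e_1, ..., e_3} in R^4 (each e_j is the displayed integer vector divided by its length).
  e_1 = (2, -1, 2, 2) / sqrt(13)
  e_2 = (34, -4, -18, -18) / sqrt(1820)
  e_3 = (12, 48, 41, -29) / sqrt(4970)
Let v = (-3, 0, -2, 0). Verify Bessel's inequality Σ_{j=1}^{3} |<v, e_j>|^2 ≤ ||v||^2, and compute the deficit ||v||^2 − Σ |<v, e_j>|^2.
Σ |<v, e_j>|^2 = 915/71; ||v||^2 = 13; deficit = 8/71

Write each e_j = u_j / sqrt(<u_j, u_j>) where u_j is the displayed integer vector. Then <v, e_j> = <v, u_j> / sqrt(<u_j, u_j>), so |<v, e_j>|^2 = <v, u_j>^2 / <u_j, u_j>.
Coefficients: <v, e_1> = -10/sqrt(13), <v, e_2> = -66/sqrt(1820), <v, e_3> = -118/sqrt(4970).
Square and sum: Σ |<v, e_j>|^2 = 915/71.
Compute ||v||^2 = v·v = 13.
Deficit = 13 − 915/71 = 8/71 ≥ 0, confirming Bessel's inequality. (The deficit equals ||v − Σ <v,e_j> e_j||^2, the squared distance from v to span{e_j}.)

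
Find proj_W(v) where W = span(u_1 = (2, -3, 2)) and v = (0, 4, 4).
proj_W(v) = (-8/17, 12/17, -8/17)

Set up U = [u_1 | ... | u_1] ∈ R^(3×1). The projector onto W = col(U) is P = U (U^T U)^(-1) U^T.
Compute U^T U =
  [17],
and U^T v = (-4).
Solve U^T U · c = U^T v for the coefficients: c = (-4/17). The projection is proj_W(v) = U c.
Check: (v - proj_W(v)) · u_1 = 0  (should be 0).
Result: proj_W(v) = (-8/17, 12/17, -8/17).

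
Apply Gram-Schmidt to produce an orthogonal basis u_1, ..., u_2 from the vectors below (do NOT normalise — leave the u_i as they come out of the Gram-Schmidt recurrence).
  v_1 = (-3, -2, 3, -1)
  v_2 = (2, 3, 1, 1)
Orthogonal basis:
  u_1 = (-3, -2, 3, -1)
  u_2 = (16/23, 49/23, 53/23, 13/23)

Apply the Gram-Schmidt recurrence
  u_1 = v_1
  u_i = v_i − Σ_{j<i} ((v_i · u_j) / (u_j · u_j)) · u_j.

Step by step this gives:
  u_1 = (-3, -2, 3, -1)
  u_2 = (16/23, 49/23, 53/23, 13/23)

Orthogonality check:
  u_2 · u_1 = 0 (should be 0)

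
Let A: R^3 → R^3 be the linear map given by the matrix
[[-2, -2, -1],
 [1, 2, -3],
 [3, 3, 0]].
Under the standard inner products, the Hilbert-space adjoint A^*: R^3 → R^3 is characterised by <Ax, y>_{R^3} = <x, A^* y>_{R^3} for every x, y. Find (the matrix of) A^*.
A^* = A^T =
[[-2, 1, 3],
 [-2, 2, 3],
 [-1, -3, 0]]

For real matrices with standard dot products, the defining identity <Ax, y> = <x, A^* y> gives (Ax)^T y = x^T (A^*) y, i.e. x^T A^T y = x^T (A^*) y. Since this holds for all x, y, we must have A^* = A^T. Therefore
A^* =
[[-2, 1, 3],
 [-2, 2, 3],
 [-1, -3, 0]].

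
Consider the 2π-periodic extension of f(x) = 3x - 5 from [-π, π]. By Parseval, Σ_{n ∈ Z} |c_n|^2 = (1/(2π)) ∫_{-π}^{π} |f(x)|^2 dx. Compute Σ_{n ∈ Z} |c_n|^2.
Σ |c_n|^2 = 3π^2 + 25

Expand and integrate term by term over [-π, π]:
  ∫ (3x)^2 dx = 9·(2π^3/3); ∫ 2·3·(-5)·x dx = 0 (odd integrand); ∫ (-5)^2 dx = 25·2π.
So (1/(2π)) ∫_{-π}^{π} (3x - 5)^2 dx = 9π^2/3 + 25 = 3π^2 + 25.
Parseval ⇒ Σ |c_n|^2 = 3π^2 + 25.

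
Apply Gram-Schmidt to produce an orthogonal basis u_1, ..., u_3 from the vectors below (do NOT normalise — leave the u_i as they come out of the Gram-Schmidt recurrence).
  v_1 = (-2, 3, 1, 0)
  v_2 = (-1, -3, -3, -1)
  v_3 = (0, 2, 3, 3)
Orthogonal basis:
  u_1 = (-2, 3, 1, 0)
  u_2 = (-17/7, -6/7, -16/7, -1)
  u_3 = (-9/10, -7/10, 3/10, 21/10)

Apply the Gram-Schmidt recurrence
  u_1 = v_1
  u_i = v_i − Σ_{j<i} ((v_i · u_j) / (u_j · u_j)) · u_j.

Step by step this gives:
  u_1 = (-2, 3, 1, 0)
  u_2 = (-17/7, -6/7, -16/7, -1)
  u_3 = (-9/10, -7/10, 3/10, 21/10)

Orthogonality check:
  u_2 · u_1 = 0 (should be 0)
  u_3 · u_1 = 0 (should be 0)
  u_3 · u_2 = 0 (should be 0)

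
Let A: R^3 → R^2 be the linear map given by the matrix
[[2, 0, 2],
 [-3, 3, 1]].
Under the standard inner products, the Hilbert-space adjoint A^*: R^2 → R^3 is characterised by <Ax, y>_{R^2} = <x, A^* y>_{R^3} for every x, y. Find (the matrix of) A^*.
A^* = A^T =
[[2, -3],
 [0, 3],
 [2, 1]]

For real matrices with standard dot products, the defining identity <Ax, y> = <x, A^* y> gives (Ax)^T y = x^T (A^*) y, i.e. x^T A^T y = x^T (A^*) y. Since this holds for all x, y, we must have A^* = A^T. Therefore
A^* =
[[2, -3],
 [0, 3],
 [2, 1]].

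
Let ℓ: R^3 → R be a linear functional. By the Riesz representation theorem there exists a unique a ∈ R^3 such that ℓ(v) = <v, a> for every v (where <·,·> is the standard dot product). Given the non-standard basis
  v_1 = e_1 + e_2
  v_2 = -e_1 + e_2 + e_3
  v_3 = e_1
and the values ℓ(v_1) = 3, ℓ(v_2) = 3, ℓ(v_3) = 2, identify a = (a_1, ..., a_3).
a = (2, 1, 4)

Write a = (a_1, ..., a_3) in the standard basis. For each basis vector v_i, ℓ(v_i) = <v_i, a> is a linear equation in the a_j's. Collect the n equations into a matrix system V a = ℓ, where row i of V is v_i (expressed in the standard basis). Since V is invertible (lower-triangular with 1s on the diagonal, up to permutation), solve by back-substitution:
  V =
[[1, 1, 0],
 [-1, 1, 1],
 [1, 0, 0]]
  V a = (3, 3, 2)
Solving gives a = (2, 1, 4).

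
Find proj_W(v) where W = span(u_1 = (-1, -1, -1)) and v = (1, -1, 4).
proj_W(v) = (4/3, 4/3, 4/3)

Set up U = [u_1 | ... | u_1] ∈ R^(3×1). The projector onto W = col(U) is P = U (U^T U)^(-1) U^T.
Compute U^T U =
  [3],
and U^T v = (-4).
Solve U^T U · c = U^T v for the coefficients: c = (-4/3). The projection is proj_W(v) = U c.
Check: (v - proj_W(v)) · u_1 = 0  (should be 0).
Result: proj_W(v) = (4/3, 4/3, 4/3).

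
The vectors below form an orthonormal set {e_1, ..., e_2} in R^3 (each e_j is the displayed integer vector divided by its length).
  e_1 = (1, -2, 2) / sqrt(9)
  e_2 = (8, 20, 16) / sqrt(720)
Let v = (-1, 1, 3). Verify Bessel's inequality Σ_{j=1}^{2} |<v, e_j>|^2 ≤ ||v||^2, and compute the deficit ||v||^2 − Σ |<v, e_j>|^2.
Σ |<v, e_j>|^2 = 6; ||v||^2 = 11; deficit = 5

Write each e_j = u_j / sqrt(<u_j, u_j>) where u_j is the displayed integer vector. Then <v, e_j> = <v, u_j> / sqrt(<u_j, u_j>), so |<v, e_j>|^2 = <v, u_j>^2 / <u_j, u_j>.
Coefficients: <v, e_1> = 3/sqrt(9), <v, e_2> = 60/sqrt(720).
Square and sum: Σ |<v, e_j>|^2 = 6.
Compute ||v||^2 = v·v = 11.
Deficit = 11 − 6 = 5 ≥ 0, confirming Bessel's inequality. (The deficit equals ||v − Σ <v,e_j> e_j||^2, the squared distance from v to span{e_j}.)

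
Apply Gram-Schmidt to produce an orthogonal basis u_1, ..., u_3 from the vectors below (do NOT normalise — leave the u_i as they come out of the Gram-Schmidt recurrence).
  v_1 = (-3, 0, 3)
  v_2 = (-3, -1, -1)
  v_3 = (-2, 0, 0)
Orthogonal basis:
  u_1 = (-3, 0, 3)
  u_2 = (-2, -1, -2)
  u_3 = (-1/9, 4/9, -1/9)

Apply the Gram-Schmidt recurrence
  u_1 = v_1
  u_i = v_i − Σ_{j<i} ((v_i · u_j) / (u_j · u_j)) · u_j.

Step by step this gives:
  u_1 = (-3, 0, 3)
  u_2 = (-2, -1, -2)
  u_3 = (-1/9, 4/9, -1/9)

Orthogonality check:
  u_2 · u_1 = 0 (should be 0)
  u_3 · u_1 = 0 (should be 0)
  u_3 · u_2 = 0 (should be 0)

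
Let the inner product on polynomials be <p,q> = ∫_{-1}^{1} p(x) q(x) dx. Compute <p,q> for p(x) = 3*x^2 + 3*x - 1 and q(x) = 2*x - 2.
<p,q> = 4

Expand the product: p(x)·q(x) = 6*x^3 - 8*x + 2.
∫_{-1}^{1} of each monomial x^k gives [2/(k+1) if k even, 0 if k odd]. Integrating term-by-term (or equivalently evaluating the antiderivative F(x) = 3*x^4/2 - 4*x^2 + 2*x at the endpoints):
  F(1) − F(−1) = -1/2 − (-9/2) = 4.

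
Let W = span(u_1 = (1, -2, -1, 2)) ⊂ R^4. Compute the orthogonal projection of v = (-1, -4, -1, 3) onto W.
proj_W(v) = (7/5, -14/5, -7/5, 14/5)

Set up U = [u_1 | ... | u_1] ∈ R^(4×1). The projector onto W = col(U) is P = U (U^T U)^(-1) U^T.
Compute U^T U =
  [10],
and U^T v = (14).
Solve U^T U · c = U^T v for the coefficients: c = (7/5). The projection is proj_W(v) = U c.
Check: (v - proj_W(v)) · u_1 = 0  (should be 0).
Result: proj_W(v) = (7/5, -14/5, -7/5, 14/5).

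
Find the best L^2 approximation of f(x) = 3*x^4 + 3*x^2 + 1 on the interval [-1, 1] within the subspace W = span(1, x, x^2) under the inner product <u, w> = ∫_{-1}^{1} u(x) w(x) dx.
g(x) = 39*x^2/7 + 26/35

The best approximation g ∈ W is the orthogonal projection of f onto W. Writing g = a_0 + a_1 x + a_2 x^2, the coefficients solve the normal equations G · a = b where
  G_{ij} = <φ_i, φ_j> and b_i = <f, φ_i>, with φ_0 = 1, φ_1 = x, φ_2 = x^2.
G =
  [2, 0, 2/3]
  [0, 2/3, 0]
  [2/3, 0, 2/5],
b = (26/5, 0, 286/105).
Solving gives a_0 = 26/35, a_1 = 0, a_2 = 39/7, so
  g(x) = 39*x^2/7 + 26/35.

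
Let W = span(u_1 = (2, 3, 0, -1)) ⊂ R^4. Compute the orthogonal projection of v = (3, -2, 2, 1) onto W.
proj_W(v) = (-1/7, -3/14, 0, 1/14)

Set up U = [u_1 | ... | u_1] ∈ R^(4×1). The projector onto W = col(U) is P = U (U^T U)^(-1) U^T.
Compute U^T U =
  [14],
and U^T v = (-1).
Solve U^T U · c = U^T v for the coefficients: c = (-1/14). The projection is proj_W(v) = U c.
Check: (v - proj_W(v)) · u_1 = 0  (should be 0).
Result: proj_W(v) = (-1/7, -3/14, 0, 1/14).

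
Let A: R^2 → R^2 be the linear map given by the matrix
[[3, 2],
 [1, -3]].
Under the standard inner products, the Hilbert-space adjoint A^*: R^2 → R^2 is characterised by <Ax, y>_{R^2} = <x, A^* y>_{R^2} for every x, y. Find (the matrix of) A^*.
A^* = A^T =
[[3, 1],
 [2, -3]]

For real matrices with standard dot products, the defining identity <Ax, y> = <x, A^* y> gives (Ax)^T y = x^T (A^*) y, i.e. x^T A^T y = x^T (A^*) y. Since this holds for all x, y, we must have A^* = A^T. Therefore
A^* =
[[3, 1],
 [2, -3]].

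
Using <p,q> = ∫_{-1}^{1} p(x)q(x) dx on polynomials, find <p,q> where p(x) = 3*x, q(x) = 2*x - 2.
<p,q> = 4

Expand the product: p(x)·q(x) = 6*x^2 - 6*x.
∫_{-1}^{1} of each monomial x^k gives [2/(k+1) if k even, 0 if k odd]. Integrating term-by-term (or equivalently evaluating the antiderivative F(x) = 2*x^3 - 3*x^2 at the endpoints):
  F(1) − F(−1) = -1 − (-5) = 4.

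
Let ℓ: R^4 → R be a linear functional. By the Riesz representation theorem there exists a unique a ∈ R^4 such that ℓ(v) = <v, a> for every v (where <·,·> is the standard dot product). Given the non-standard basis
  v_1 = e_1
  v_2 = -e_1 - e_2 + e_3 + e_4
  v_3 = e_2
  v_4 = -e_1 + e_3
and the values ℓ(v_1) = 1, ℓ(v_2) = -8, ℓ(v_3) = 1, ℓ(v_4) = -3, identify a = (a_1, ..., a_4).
a = (1, 1, -2, -4)

Write a = (a_1, ..., a_4) in the standard basis. For each basis vector v_i, ℓ(v_i) = <v_i, a> is a linear equation in the a_j's. Collect the n equations into a matrix system V a = ℓ, where row i of V is v_i (expressed in the standard basis). Since V is invertible (lower-triangular with 1s on the diagonal, up to permutation), solve by back-substitution:
  V =
[[1, 0, 0, 0],
 [-1, -1, 1, 1],
 [0, 1, 0, 0],
 [-1, 0, 1, 0]]
  V a = (1, -8, 1, -3)
Solving gives a = (1, 1, -2, -4).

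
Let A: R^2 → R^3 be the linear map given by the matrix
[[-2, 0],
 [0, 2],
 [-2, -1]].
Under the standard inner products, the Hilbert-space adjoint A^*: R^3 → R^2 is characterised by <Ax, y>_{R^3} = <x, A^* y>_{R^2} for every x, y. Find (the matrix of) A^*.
A^* = A^T =
[[-2, 0, -2],
 [0, 2, -1]]

For real matrices with standard dot products, the defining identity <Ax, y> = <x, A^* y> gives (Ax)^T y = x^T (A^*) y, i.e. x^T A^T y = x^T (A^*) y. Since this holds for all x, y, we must have A^* = A^T. Therefore
A^* =
[[-2, 0, -2],
 [0, 2, -1]].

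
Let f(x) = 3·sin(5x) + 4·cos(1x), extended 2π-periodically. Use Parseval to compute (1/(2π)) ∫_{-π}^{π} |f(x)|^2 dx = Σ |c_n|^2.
Σ |c_n|^2 = 25/2

Expand |f|^2 and use orthogonality of {sin(nx), cos(mx)} on [-π, π]:
  ∫_{-π}^{π} sin(nx)^2 dx = π, ∫ cos(mx)^2 dx = π, and cross terms integrate to 0.
So ∫_{-π}^{π} f(x)^2 dx = 3^2 · π + 4^2 · π = (9 + 16)π.
Divide by 2π: (9 + 16)/2 = 25/2.
By Parseval, this equals Σ |c_n|^2.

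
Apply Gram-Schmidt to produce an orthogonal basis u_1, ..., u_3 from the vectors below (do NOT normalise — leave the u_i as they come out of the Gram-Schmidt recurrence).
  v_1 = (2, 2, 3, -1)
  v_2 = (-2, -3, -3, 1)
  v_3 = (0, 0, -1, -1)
Orthogonal basis:
  u_1 = (2, 2, 3, -1)
  u_2 = (2/9, -7/9, 1/3, -1/9)
  u_3 = (2/7, 0, -4/7, -8/7)

Apply the Gram-Schmidt recurrence
  u_1 = v_1
  u_i = v_i − Σ_{j<i} ((v_i · u_j) / (u_j · u_j)) · u_j.

Step by step this gives:
  u_1 = (2, 2, 3, -1)
  u_2 = (2/9, -7/9, 1/3, -1/9)
  u_3 = (2/7, 0, -4/7, -8/7)

Orthogonality check:
  u_2 · u_1 = 0 (should be 0)
  u_3 · u_1 = 0 (should be 0)
  u_3 · u_2 = 0 (should be 0)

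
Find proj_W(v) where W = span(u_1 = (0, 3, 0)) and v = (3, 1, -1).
proj_W(v) = (0, 1, 0)

Set up U = [u_1 | ... | u_1] ∈ R^(3×1). The projector onto W = col(U) is P = U (U^T U)^(-1) U^T.
Compute U^T U =
  [9],
and U^T v = (3).
Solve U^T U · c = U^T v for the coefficients: c = (1/3). The projection is proj_W(v) = U c.
Check: (v - proj_W(v)) · u_1 = 0  (should be 0).
Result: proj_W(v) = (0, 1, 0).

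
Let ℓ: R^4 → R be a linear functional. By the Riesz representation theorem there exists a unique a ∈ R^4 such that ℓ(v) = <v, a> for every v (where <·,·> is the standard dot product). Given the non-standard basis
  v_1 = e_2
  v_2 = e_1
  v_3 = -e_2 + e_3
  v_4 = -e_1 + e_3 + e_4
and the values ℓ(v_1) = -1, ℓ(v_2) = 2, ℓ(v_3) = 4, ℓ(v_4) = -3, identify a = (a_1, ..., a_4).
a = (2, -1, 3, -4)

Write a = (a_1, ..., a_4) in the standard basis. For each basis vector v_i, ℓ(v_i) = <v_i, a> is a linear equation in the a_j's. Collect the n equations into a matrix system V a = ℓ, where row i of V is v_i (expressed in the standard basis). Since V is invertible (lower-triangular with 1s on the diagonal, up to permutation), solve by back-substitution:
  V =
[[0, 1, 0, 0],
 [1, 0, 0, 0],
 [0, -1, 1, 0],
 [-1, 0, 1, 1]]
  V a = (-1, 2, 4, -3)
Solving gives a = (2, -1, 3, -4).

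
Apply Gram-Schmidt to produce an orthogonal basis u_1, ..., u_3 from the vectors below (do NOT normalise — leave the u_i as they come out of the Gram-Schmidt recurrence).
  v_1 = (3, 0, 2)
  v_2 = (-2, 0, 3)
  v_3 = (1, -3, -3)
Orthogonal basis:
  u_1 = (3, 0, 2)
  u_2 = (-2, 0, 3)
  u_3 = (0, -3, 0)

Apply the Gram-Schmidt recurrence
  u_1 = v_1
  u_i = v_i − Σ_{j<i} ((v_i · u_j) / (u_j · u_j)) · u_j.

Step by step this gives:
  u_1 = (3, 0, 2)
  u_2 = (-2, 0, 3)
  u_3 = (0, -3, 0)

Orthogonality check:
  u_2 · u_1 = 0 (should be 0)
  u_3 · u_1 = 0 (should be 0)
  u_3 · u_2 = 0 (should be 0)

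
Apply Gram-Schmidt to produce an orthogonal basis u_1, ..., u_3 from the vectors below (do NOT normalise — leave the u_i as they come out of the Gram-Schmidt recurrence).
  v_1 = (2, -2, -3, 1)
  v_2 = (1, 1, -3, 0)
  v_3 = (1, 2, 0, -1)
Orthogonal basis:
  u_1 = (2, -2, -3, 1)
  u_2 = (0, 2, -3/2, -1/2)
  u_3 = (4/3, 11/39, 7/13, -19/39)

Apply the Gram-Schmidt recurrence
  u_1 = v_1
  u_i = v_i − Σ_{j<i} ((v_i · u_j) / (u_j · u_j)) · u_j.

Step by step this gives:
  u_1 = (2, -2, -3, 1)
  u_2 = (0, 2, -3/2, -1/2)
  u_3 = (4/3, 11/39, 7/13, -19/39)

Orthogonality check:
  u_2 · u_1 = 0 (should be 0)
  u_3 · u_1 = 0 (should be 0)
  u_3 · u_2 = 0 (should be 0)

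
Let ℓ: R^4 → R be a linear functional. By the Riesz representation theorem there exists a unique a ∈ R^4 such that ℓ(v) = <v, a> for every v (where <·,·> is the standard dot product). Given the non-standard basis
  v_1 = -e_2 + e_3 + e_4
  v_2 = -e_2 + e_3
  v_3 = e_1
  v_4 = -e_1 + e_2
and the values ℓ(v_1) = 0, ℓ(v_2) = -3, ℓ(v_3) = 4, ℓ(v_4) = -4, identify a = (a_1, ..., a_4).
a = (4, 0, -3, 3)

Write a = (a_1, ..., a_4) in the standard basis. For each basis vector v_i, ℓ(v_i) = <v_i, a> is a linear equation in the a_j's. Collect the n equations into a matrix system V a = ℓ, where row i of V is v_i (expressed in the standard basis). Since V is invertible (lower-triangular with 1s on the diagonal, up to permutation), solve by back-substitution:
  V =
[[0, -1, 1, 1],
 [0, -1, 1, 0],
 [1, 0, 0, 0],
 [-1, 1, 0, 0]]
  V a = (0, -3, 4, -4)
Solving gives a = (4, 0, -3, 3).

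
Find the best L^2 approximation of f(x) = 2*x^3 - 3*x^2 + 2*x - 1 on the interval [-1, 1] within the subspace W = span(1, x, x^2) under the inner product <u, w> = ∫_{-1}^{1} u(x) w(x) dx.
g(x) = -3*x^2 + 16*x/5 - 1

The best approximation g ∈ W is the orthogonal projection of f onto W. Writing g = a_0 + a_1 x + a_2 x^2, the coefficients solve the normal equations G · a = b where
  G_{ij} = <φ_i, φ_j> and b_i = <f, φ_i>, with φ_0 = 1, φ_1 = x, φ_2 = x^2.
G =
  [2, 0, 2/3]
  [0, 2/3, 0]
  [2/3, 0, 2/5],
b = (-4, 32/15, -28/15).
Solving gives a_0 = -1, a_1 = 16/5, a_2 = -3, so
  g(x) = -3*x^2 + 16*x/5 - 1.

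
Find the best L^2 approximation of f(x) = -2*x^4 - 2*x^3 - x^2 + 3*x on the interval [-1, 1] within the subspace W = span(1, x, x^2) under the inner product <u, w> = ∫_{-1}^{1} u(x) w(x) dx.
g(x) = -19*x^2/7 + 9*x/5 + 6/35

The best approximation g ∈ W is the orthogonal projection of f onto W. Writing g = a_0 + a_1 x + a_2 x^2, the coefficients solve the normal equations G · a = b where
  G_{ij} = <φ_i, φ_j> and b_i = <f, φ_i>, with φ_0 = 1, φ_1 = x, φ_2 = x^2.
G =
  [2, 0, 2/3]
  [0, 2/3, 0]
  [2/3, 0, 2/5],
b = (-22/15, 6/5, -34/35).
Solving gives a_0 = 6/35, a_1 = 9/5, a_2 = -19/7, so
  g(x) = -19*x^2/7 + 9*x/5 + 6/35.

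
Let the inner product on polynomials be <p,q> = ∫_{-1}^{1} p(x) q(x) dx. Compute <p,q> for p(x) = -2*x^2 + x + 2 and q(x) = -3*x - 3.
<p,q> = -10

Expand the product: p(x)·q(x) = 6*x^3 + 3*x^2 - 9*x - 6.
∫_{-1}^{1} of each monomial x^k gives [2/(k+1) if k even, 0 if k odd]. Integrating term-by-term (or equivalently evaluating the antiderivative F(x) = 3*x^4/2 + x^3 - 9*x^2/2 - 6*x at the endpoints):
  F(1) − F(−1) = -8 − (2) = -10.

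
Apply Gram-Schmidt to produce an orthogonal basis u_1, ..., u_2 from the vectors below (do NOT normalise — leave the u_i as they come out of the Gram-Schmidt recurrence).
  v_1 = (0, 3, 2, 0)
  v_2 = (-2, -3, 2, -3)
Orthogonal basis:
  u_1 = (0, 3, 2, 0)
  u_2 = (-2, -24/13, 36/13, -3)

Apply the Gram-Schmidt recurrence
  u_1 = v_1
  u_i = v_i − Σ_{j<i} ((v_i · u_j) / (u_j · u_j)) · u_j.

Step by step this gives:
  u_1 = (0, 3, 2, 0)
  u_2 = (-2, -24/13, 36/13, -3)

Orthogonality check:
  u_2 · u_1 = 0 (should be 0)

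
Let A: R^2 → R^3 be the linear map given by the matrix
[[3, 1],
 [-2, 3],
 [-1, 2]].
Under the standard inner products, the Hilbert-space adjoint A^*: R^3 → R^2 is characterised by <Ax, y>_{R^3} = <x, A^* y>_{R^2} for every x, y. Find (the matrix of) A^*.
A^* = A^T =
[[3, -2, -1],
 [1, 3, 2]]

For real matrices with standard dot products, the defining identity <Ax, y> = <x, A^* y> gives (Ax)^T y = x^T (A^*) y, i.e. x^T A^T y = x^T (A^*) y. Since this holds for all x, y, we must have A^* = A^T. Therefore
A^* =
[[3, -2, -1],
 [1, 3, 2]].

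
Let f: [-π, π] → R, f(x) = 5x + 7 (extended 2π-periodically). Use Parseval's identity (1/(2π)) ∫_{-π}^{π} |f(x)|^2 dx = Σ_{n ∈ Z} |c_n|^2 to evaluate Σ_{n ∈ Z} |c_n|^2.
Σ |c_n|^2 = 25π^2/3 + 49

Expand and integrate term by term over [-π, π]:
  ∫ (5x)^2 dx = 25·(2π^3/3); ∫ 2·5·(7)·x dx = 0 (odd integrand); ∫ 7^2 dx = 49·2π.
So (1/(2π)) ∫_{-π}^{π} (5x + 7)^2 dx = 25π^2/3 + 49 = 25π^2/3 + 49.
Parseval ⇒ Σ |c_n|^2 = 25π^2/3 + 49.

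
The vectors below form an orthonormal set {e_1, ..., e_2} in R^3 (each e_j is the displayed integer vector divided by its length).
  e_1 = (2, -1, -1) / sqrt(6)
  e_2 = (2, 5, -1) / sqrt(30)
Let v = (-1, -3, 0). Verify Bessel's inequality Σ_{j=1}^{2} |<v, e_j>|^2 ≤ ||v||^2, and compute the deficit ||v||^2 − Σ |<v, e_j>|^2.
Σ |<v, e_j>|^2 = 49/5; ||v||^2 = 10; deficit = 1/5

Write each e_j = u_j / sqrt(<u_j, u_j>) where u_j is the displayed integer vector. Then <v, e_j> = <v, u_j> / sqrt(<u_j, u_j>), so |<v, e_j>|^2 = <v, u_j>^2 / <u_j, u_j>.
Coefficients: <v, e_1> = 1/sqrt(6), <v, e_2> = -17/sqrt(30).
Square and sum: Σ |<v, e_j>|^2 = 49/5.
Compute ||v||^2 = v·v = 10.
Deficit = 10 − 49/5 = 1/5 ≥ 0, confirming Bessel's inequality. (The deficit equals ||v − Σ <v,e_j> e_j||^2, the squared distance from v to span{e_j}.)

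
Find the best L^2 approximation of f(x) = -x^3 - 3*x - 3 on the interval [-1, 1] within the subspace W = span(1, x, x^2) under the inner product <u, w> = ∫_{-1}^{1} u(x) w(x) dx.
g(x) = -18*x/5 - 3

The best approximation g ∈ W is the orthogonal projection of f onto W. Writing g = a_0 + a_1 x + a_2 x^2, the coefficients solve the normal equations G · a = b where
  G_{ij} = <φ_i, φ_j> and b_i = <f, φ_i>, with φ_0 = 1, φ_1 = x, φ_2 = x^2.
G =
  [2, 0, 2/3]
  [0, 2/3, 0]
  [2/3, 0, 2/5],
b = (-6, -12/5, -2).
Solving gives a_0 = -3, a_1 = -18/5, a_2 = 0, so
  g(x) = -18*x/5 - 3.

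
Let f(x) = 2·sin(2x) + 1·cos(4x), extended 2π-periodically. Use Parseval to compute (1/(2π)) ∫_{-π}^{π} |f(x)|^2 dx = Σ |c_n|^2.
Σ |c_n|^2 = 5/2

Expand |f|^2 and use orthogonality of {sin(nx), cos(mx)} on [-π, π]:
  ∫_{-π}^{π} sin(nx)^2 dx = π, ∫ cos(mx)^2 dx = π, and cross terms integrate to 0.
So ∫_{-π}^{π} f(x)^2 dx = 2^2 · π + 1^2 · π = (4 + 1)π.
Divide by 2π: (4 + 1)/2 = 5/2.
By Parseval, this equals Σ |c_n|^2.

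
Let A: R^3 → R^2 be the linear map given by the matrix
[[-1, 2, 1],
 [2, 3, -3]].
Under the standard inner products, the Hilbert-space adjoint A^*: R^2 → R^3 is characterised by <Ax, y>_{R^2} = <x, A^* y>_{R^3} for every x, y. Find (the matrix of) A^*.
A^* = A^T =
[[-1, 2],
 [2, 3],
 [1, -3]]

For real matrices with standard dot products, the defining identity <Ax, y> = <x, A^* y> gives (Ax)^T y = x^T (A^*) y, i.e. x^T A^T y = x^T (A^*) y. Since this holds for all x, y, we must have A^* = A^T. Therefore
A^* =
[[-1, 2],
 [2, 3],
 [1, -3]].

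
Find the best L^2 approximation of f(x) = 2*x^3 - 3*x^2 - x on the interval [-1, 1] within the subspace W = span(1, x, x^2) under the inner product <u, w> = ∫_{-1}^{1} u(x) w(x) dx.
g(x) = -3*x^2 + x/5

The best approximation g ∈ W is the orthogonal projection of f onto W. Writing g = a_0 + a_1 x + a_2 x^2, the coefficients solve the normal equations G · a = b where
  G_{ij} = <φ_i, φ_j> and b_i = <f, φ_i>, with φ_0 = 1, φ_1 = x, φ_2 = x^2.
G =
  [2, 0, 2/3]
  [0, 2/3, 0]
  [2/3, 0, 2/5],
b = (-2, 2/15, -6/5).
Solving gives a_0 = 0, a_1 = 1/5, a_2 = -3, so
  g(x) = -3*x^2 + x/5.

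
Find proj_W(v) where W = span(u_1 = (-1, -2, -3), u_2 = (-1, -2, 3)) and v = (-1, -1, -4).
proj_W(v) = (-3/5, -6/5, -4)

Set up U = [u_1 | ... | u_2] ∈ R^(3×2). The projector onto W = col(U) is P = U (U^T U)^(-1) U^T.
Compute U^T U =
  [14, -4]
  [-4, 14],
and U^T v = (15, -9).
Solve U^T U · c = U^T v for the coefficients: c = (29/30, -11/30). The projection is proj_W(v) = U c.
Check: (v - proj_W(v)) · u_1 = 0  (should be 0).
Check: (v - proj_W(v)) · u_2 = 0  (should be 0).
Result: proj_W(v) = (-3/5, -6/5, -4).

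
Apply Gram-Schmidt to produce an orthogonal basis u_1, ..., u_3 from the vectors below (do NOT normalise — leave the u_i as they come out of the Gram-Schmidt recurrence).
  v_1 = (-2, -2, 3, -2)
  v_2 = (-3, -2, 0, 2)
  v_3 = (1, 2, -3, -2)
Orthogonal basis:
  u_1 = (-2, -2, 3, -2)
  u_2 = (-17/7, -10/7, -6/7, 18/7)
  u_3 = (-416/321, 70/321, -200/107, -554/321)

Apply the Gram-Schmidt recurrence
  u_1 = v_1
  u_i = v_i − Σ_{j<i} ((v_i · u_j) / (u_j · u_j)) · u_j.

Step by step this gives:
  u_1 = (-2, -2, 3, -2)
  u_2 = (-17/7, -10/7, -6/7, 18/7)
  u_3 = (-416/321, 70/321, -200/107, -554/321)

Orthogonality check:
  u_2 · u_1 = 0 (should be 0)
  u_3 · u_1 = 0 (should be 0)
  u_3 · u_2 = 0 (should be 0)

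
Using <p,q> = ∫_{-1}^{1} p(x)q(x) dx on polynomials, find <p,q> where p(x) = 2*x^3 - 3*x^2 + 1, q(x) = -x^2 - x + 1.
<p,q> = -4/15

Expand the product: p(x)·q(x) = -2*x^5 + x^4 + 5*x^3 - 4*x^2 - x + 1.
∫_{-1}^{1} of each monomial x^k gives [2/(k+1) if k even, 0 if k odd]. Integrating term-by-term (or equivalently evaluating the antiderivative F(x) = -x^6/3 + x^5/5 + 5*x^4/4 - 4*x^3/3 - x^2/2 + x at the endpoints):
  F(1) − F(−1) = 17/60 − (11/20) = -4/15.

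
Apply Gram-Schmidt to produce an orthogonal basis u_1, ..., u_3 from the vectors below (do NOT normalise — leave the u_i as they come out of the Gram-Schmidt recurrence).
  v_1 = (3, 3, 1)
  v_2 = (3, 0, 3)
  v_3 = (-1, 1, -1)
Orthogonal basis:
  u_1 = (3, 3, 1)
  u_2 = (21/19, -36/19, 45/19)
  u_3 = (-3/11, 2/11, 3/11)

Apply the Gram-Schmidt recurrence
  u_1 = v_1
  u_i = v_i − Σ_{j<i} ((v_i · u_j) / (u_j · u_j)) · u_j.

Step by step this gives:
  u_1 = (3, 3, 1)
  u_2 = (21/19, -36/19, 45/19)
  u_3 = (-3/11, 2/11, 3/11)

Orthogonality check:
  u_2 · u_1 = 0 (should be 0)
  u_3 · u_1 = 0 (should be 0)
  u_3 · u_2 = 0 (should be 0)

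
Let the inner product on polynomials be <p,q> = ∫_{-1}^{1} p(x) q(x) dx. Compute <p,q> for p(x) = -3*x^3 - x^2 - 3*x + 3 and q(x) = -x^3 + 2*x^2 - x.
<p,q> = 296/35

Expand the product: p(x)·q(x) = 3*x^6 - 5*x^5 + 4*x^4 - 8*x^3 + 9*x^2 - 3*x.
∫_{-1}^{1} of each monomial x^k gives [2/(k+1) if k even, 0 if k odd]. Integrating term-by-term (or equivalently evaluating the antiderivative F(x) = 3*x^7/7 - 5*x^6/6 + 4*x^5/5 - 2*x^4 + 3*x^3 - 3*x^2/2 at the endpoints):
  F(1) − F(−1) = -11/105 − (-899/105) = 296/35.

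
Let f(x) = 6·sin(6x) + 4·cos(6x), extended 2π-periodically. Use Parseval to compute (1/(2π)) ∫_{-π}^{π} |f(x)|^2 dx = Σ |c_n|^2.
Σ |c_n|^2 = 26

Expand |f|^2 and use orthogonality of {sin(nx), cos(mx)} on [-π, π]:
  ∫_{-π}^{π} sin(nx)^2 dx = π, ∫ cos(mx)^2 dx = π, and cross terms integrate to 0.
So ∫_{-π}^{π} f(x)^2 dx = 6^2 · π + 4^2 · π = (36 + 16)π.
Divide by 2π: (36 + 16)/2 = 26.
By Parseval, this equals Σ |c_n|^2.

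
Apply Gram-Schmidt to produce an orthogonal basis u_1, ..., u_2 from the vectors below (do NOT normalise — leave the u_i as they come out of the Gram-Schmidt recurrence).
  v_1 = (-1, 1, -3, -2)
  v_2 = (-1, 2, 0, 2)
Orthogonal basis:
  u_1 = (-1, 1, -3, -2)
  u_2 = (-16/15, 31/15, -1/5, 28/15)

Apply the Gram-Schmidt recurrence
  u_1 = v_1
  u_i = v_i − Σ_{j<i} ((v_i · u_j) / (u_j · u_j)) · u_j.

Step by step this gives:
  u_1 = (-1, 1, -3, -2)
  u_2 = (-16/15, 31/15, -1/5, 28/15)

Orthogonality check:
  u_2 · u_1 = 0 (should be 0)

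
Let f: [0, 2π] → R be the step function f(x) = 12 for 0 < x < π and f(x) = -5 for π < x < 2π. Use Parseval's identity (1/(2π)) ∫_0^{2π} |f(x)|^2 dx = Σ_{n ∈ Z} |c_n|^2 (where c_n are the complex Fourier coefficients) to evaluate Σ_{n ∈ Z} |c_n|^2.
Σ |c_n|^2 = 169/2

Parseval equates the L^2 energy of f (normalised by 1/(2π)) with the ℓ^2 sum of its Fourier coefficients: (1/(2π)) ∫_0^{2π} |f|^2 = Σ |c_n|^2.
Compute the left side: (1/(2π)) [∫_0^π 12^2 dx + ∫_π^{2π} (-5)^2 dx] = (1/(2π)) · (144π + 25π) = (144 + 25)/2 = 169/2.
So Σ_{n ∈ Z} |c_n|^2 = 169/2.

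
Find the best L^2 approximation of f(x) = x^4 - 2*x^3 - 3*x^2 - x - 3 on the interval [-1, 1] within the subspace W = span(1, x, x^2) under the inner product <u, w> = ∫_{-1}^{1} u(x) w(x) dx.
g(x) = -15*x^2/7 - 11*x/5 - 108/35

The best approximation g ∈ W is the orthogonal projection of f onto W. Writing g = a_0 + a_1 x + a_2 x^2, the coefficients solve the normal equations G · a = b where
  G_{ij} = <φ_i, φ_j> and b_i = <f, φ_i>, with φ_0 = 1, φ_1 = x, φ_2 = x^2.
G =
  [2, 0, 2/3]
  [0, 2/3, 0]
  [2/3, 0, 2/5],
b = (-38/5, -22/15, -102/35).
Solving gives a_0 = -108/35, a_1 = -11/5, a_2 = -15/7, so
  g(x) = -15*x^2/7 - 11*x/5 - 108/35.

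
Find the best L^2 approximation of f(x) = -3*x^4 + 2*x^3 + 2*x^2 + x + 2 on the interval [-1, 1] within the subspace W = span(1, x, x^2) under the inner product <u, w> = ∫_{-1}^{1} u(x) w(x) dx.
g(x) = -4*x^2/7 + 11*x/5 + 79/35

The best approximation g ∈ W is the orthogonal projection of f onto W. Writing g = a_0 + a_1 x + a_2 x^2, the coefficients solve the normal equations G · a = b where
  G_{ij} = <φ_i, φ_j> and b_i = <f, φ_i>, with φ_0 = 1, φ_1 = x, φ_2 = x^2.
G =
  [2, 0, 2/3]
  [0, 2/3, 0]
  [2/3, 0, 2/5],
b = (62/15, 22/15, 134/105).
Solving gives a_0 = 79/35, a_1 = 11/5, a_2 = -4/7, so
  g(x) = -4*x^2/7 + 11*x/5 + 79/35.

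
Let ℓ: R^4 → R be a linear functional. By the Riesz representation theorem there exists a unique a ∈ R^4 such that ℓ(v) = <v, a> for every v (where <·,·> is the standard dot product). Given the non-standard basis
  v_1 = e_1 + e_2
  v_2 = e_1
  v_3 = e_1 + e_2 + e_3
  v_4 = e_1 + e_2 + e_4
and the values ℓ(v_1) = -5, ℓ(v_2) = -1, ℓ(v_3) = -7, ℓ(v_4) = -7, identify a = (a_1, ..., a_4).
a = (-1, -4, -2, -2)

Write a = (a_1, ..., a_4) in the standard basis. For each basis vector v_i, ℓ(v_i) = <v_i, a> is a linear equation in the a_j's. Collect the n equations into a matrix system V a = ℓ, where row i of V is v_i (expressed in the standard basis). Since V is invertible (lower-triangular with 1s on the diagonal, up to permutation), solve by back-substitution:
  V =
[[1, 1, 0, 0],
 [1, 0, 0, 0],
 [1, 1, 1, 0],
 [1, 1, 0, 1]]
  V a = (-5, -1, -7, -7)
Solving gives a = (-1, -4, -2, -2).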